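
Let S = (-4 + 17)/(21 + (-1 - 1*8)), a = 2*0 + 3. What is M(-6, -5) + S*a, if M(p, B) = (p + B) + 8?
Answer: ¼ ≈ 0.25000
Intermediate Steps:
M(p, B) = 8 + B + p (M(p, B) = (B + p) + 8 = 8 + B + p)
a = 3 (a = 0 + 3 = 3)
S = 13/12 (S = 13/(21 + (-1 - 8)) = 13/(21 - 9) = 13/12 ≈ 1.0833)
M(-6, -5) + S*a = (8 - 5 - 6) + (13/12)*3 = -3 + 13/4 = ¼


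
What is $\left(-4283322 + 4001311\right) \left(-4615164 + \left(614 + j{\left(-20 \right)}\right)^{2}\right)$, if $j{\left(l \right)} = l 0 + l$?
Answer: $1202023381608$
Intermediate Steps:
$j{\left(l \right)} = l$ ($j{\left(l \right)} = 0 + l = l$)
$\left(-4283322 + 4001311\right) \left(-4615164 + \left(614 + j{\left(-20 \right)}\right)^{2}\right) = \left(-4283322 + 4001311\right) \left(-4615164 + \left(614 - 20\right)^{2}\right) = - 282011 \left(-4615164 + 594^{2}\right) = - 282011 \left(-4615164 + 352836\right) = \left(-282011\right) \left(-4262328\right) = 1202023381608$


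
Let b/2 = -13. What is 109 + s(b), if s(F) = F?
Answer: 83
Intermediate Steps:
b = -26 (b = 2*(-13) = -26)
109 + s(b) = 109 - 26 = 83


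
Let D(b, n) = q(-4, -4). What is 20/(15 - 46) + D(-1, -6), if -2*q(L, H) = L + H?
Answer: 104/31 ≈ 3.3548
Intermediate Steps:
q(L, H) = -H/2 - L/2 (q(L, H) = -(L + H)/2 = -(H + L)/2 = -H/2 - L/2)
D(b, n) = 4 (D(b, n) = -½*(-4) - ½*(-4) = 2 + 2 = 4)
20/(15 - 46) + D(-1, -6) = 20/(15 - 46) + 4 = 20/(-31) + 4 = 20*(-1/31) + 4 = -20/31 + 4 = 104/31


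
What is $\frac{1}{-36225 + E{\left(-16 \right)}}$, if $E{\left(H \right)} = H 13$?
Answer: $- \frac{1}{36433} \approx -2.7448 \cdot 10^{-5}$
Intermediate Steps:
$E{\left(H \right)} = 13 H$
$\frac{1}{-36225 + E{\left(-16 \right)}} = \frac{1}{-36225 + 13 \left(-16\right)} = \frac{1}{-36225 - 208} = \frac{1}{-36433} = - \frac{1}{36433}$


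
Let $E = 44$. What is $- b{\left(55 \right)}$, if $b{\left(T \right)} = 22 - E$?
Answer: $22$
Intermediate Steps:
$b{\left(T \right)} = -22$ ($b{\left(T \right)} = 22 - 44 = -22$)
$- b{\left(55 \right)} = \left(-1\right) \left(-22\right) = 22$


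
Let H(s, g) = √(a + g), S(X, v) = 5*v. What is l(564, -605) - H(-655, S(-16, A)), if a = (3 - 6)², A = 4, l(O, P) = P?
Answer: -605 - √29 ≈ -610.38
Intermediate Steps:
a = 9 (a = (-3)² = 9)
H(s, g) = √(9 + g)
l(564, -605) - H(-655, S(-16, A)) = -605 - √(9 + 5*4) = -605 - √(9 + 20) = -605 - √29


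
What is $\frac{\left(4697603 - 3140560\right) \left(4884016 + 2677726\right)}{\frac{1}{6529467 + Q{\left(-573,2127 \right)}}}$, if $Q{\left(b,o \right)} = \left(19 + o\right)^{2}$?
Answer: $131100461244801897398$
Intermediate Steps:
$\frac{\left(4697603 - 3140560\right) \left(4884016 + 2677726\right)}{\frac{1}{6529467 + Q{\left(-573,2127 \right)}}} = \frac{\left(4697603 - 3140560\right) \left(4884016 + 2677726\right)}{\frac{1}{6529467 + \left(19 + 2127\right)^{2}}} = \frac{1557043 \cdot 7561742}{\frac{1}{6529467 + 2146^{2}}} = \frac{11773957448906}{\frac{1}{6529467 + 4605316}} = \frac{11773957448906}{\frac{1}{11134783}} = 11773957448906 \frac{1}{\frac{1}{11134783}} = 11773957448906 \cdot 11134783 = 131100461244801897398$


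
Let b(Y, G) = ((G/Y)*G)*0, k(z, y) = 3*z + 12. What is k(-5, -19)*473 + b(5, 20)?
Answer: -1419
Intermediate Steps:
k(z, y) = 12 + 3*z
b(Y, G) = 0 (b(Y, G) = (G²/Y)*0 = 0)
k(-5, -19)*473 + b(5, 20) = (12 + 3*(-5))*473 + 0 = (12 - 15)*473 + 0 = -3*473 + 0 = -1419 + 0 = -1419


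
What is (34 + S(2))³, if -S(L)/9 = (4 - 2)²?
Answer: -8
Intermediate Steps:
S(L) = -36 (S(L) = -9*(4 - 2)² = -9*2² = -9*4 = -36)
(34 + S(2))³ = (34 - 36)³ = (-2)³ = -8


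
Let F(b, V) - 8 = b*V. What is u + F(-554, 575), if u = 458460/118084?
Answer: -9403563767/29521 ≈ -3.1854e+5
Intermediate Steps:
F(b, V) = 8 + V*b (F(b, V) = 8 + b*V = 8 + V*b)
u = 114615/29521 (u = 458460*(1/118084) = 114615/29521 ≈ 3.8825)
u + F(-554, 575) = 114615/29521 + (8 + 575*(-554)) = 114615/29521 + (8 - 318550) = 114615/29521 - 318542 = -9403563767/29521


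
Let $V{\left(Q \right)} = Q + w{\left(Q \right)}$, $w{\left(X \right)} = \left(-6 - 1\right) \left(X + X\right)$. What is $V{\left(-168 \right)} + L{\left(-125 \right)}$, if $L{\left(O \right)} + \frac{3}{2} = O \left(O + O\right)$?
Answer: $\frac{66865}{2} \approx 33433.0$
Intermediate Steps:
$L{\left(O \right)} = - \frac{3}{2} + 2 O^{2}$ ($L{\left(O \right)} = - \frac{3}{2} + O \left(O + O\right) = - \frac{3}{2} + O 2 O = - \frac{3}{2} + 2 O^{2}$)
$w{\left(X \right)} = - 14 X$ ($w{\left(X \right)} = - 7 \cdot 2 X = - 14 X$)
$V{\left(Q \right)} = - 13 Q$ ($V{\left(Q \right)} = Q - 14 Q = - 13 Q$)
$V{\left(-168 \right)} + L{\left(-125 \right)} = \left(-13\right) \left(-168\right) - \left(\frac{3}{2} - 2 \left(-125\right)^{2}\right) = 2184 + \left(- \frac{3}{2} + 2 \cdot 15625\right) = 2184 + \left(- \frac{3}{2} + 31250\right) = 2184 + \frac{62497}{2} = \frac{66865}{2}$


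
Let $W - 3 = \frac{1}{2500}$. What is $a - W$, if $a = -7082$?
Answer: $- \frac{17712501}{2500} \approx -7085.0$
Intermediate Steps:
$W = \frac{7501}{2500}$ ($W = 3 + \frac{1}{2500} = \frac{7501}{2500} \approx 3.0004$)
$a - W = -7082 - \frac{7501}{2500} = - \frac{17712501}{2500}$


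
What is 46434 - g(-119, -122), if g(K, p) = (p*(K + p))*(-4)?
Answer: 164042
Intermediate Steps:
g(K, p) = -4*p*(K + p)
46434 - g(-119, -122) = 46434 - (-4)*(-122)*(-119 - 122) = 46434 - (-4)*(-122)*(-241) = 46434 - 1*(-117608) = 46434 + 117608 = 164042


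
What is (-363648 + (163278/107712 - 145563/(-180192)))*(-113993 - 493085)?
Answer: 619895935888439115/2807992 ≈ 2.2076e+11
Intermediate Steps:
(-363648 + (163278/107712 - 145563/(-180192)))*(-113993 - 493085) = (-363648 + (163278*(1/107712) - 145563*(-1/180192)))*(-607078) = (-363648 + (9071/5984 + 48521/60064))*(-607078) = (-363648 + 13049847/5615984)*(-607078) = -2042228299785/5615984*(-607078) = 619895935888439115/2807992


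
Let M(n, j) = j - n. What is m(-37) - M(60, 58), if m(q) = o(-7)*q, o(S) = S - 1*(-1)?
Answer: 224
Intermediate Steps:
o(S) = 1 + S (o(S) = S + 1 = 1 + S)
m(q) = -6*q (m(q) = (1 - 7)*q = -6*q)
m(-37) - M(60, 58) = -6*(-37) - (58 - 1*60) = 222 - (58 - 60) = 222 - 1*(-2) = 222 + 2 = 224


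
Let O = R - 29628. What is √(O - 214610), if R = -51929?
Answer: I*√296167 ≈ 544.21*I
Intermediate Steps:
O = -81557 (O = -51929 - 29628 = -81557)
√(O - 214610) = √(-81557 - 214610) = √(-296167) = I*√296167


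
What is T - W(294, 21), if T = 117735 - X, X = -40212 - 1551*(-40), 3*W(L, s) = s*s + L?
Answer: 95662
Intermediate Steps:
W(L, s) = L/3 + s²/3 (W(L, s) = (s*s + L)/3 = (s² + L)/3 = (L + s²)/3 = L/3 + s²/3)
X = 21828 (X = -40212 + 62040 = 21828)
T = 95907 (T = 117735 - 1*21828 = 117735 - 21828 = 95907)
T - W(294, 21) = 95907 - ((⅓)*294 + (⅓)*21²) = 95907 - (98 + (⅓)*441) = 95907 - (98 + 147) = 95907 - 1*245 = 95907 - 245 = 95662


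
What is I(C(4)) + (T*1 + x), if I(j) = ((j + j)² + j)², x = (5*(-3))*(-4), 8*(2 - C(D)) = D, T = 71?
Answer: 965/4 ≈ 241.25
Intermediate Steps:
C(D) = 2 - D/8
x = 60 (x = -15*(-4) = 60)
I(j) = (j + 4*j²)² (I(j) = ((2*j)² + j)² = (4*j² + j)² = (j + 4*j²)²)
I(C(4)) + (T*1 + x) = (2 - ⅛*4)²*(1 + 4*(2 - ⅛*4))² + (71*1 + 60) = (2 - ½)²*(1 + 4*(2 - ½))² + (71 + 60) = (3/2)²*(1 + 4*(3/2))² + 131 = 9*(1 + 6)²/4 + 131 = (9/4)*7² + 131 = (9/4)*49 + 131 = 441/4 + 131 = 965/4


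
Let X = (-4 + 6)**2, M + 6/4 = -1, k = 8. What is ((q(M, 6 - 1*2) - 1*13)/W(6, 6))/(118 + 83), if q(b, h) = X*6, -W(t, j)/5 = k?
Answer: -11/8040 ≈ -0.0013682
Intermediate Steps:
M = -5/2 (M = -3/2 - 1 = -5/2 ≈ -2.5000)
X = 4 (X = 2**2 = 4)
W(t, j) = -40 (W(t, j) = -5*8 = -40)
q(b, h) = 24 (q(b, h) = 4*6 = 24)
((q(M, 6 - 1*2) - 1*13)/W(6, 6))/(118 + 83) = ((24 - 1*13)/(-40))/(118 + 83) = ((24 - 13)*(-1/40))/201 = (11*(-1/40))/201 = (1/201)*(-11/40) = -11/8040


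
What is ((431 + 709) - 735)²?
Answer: 164025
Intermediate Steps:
((431 + 709) - 735)² = (1140 - 735)² = 405² = 164025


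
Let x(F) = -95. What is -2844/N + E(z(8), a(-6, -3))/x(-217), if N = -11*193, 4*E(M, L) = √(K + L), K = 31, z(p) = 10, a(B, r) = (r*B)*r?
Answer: 2844/2123 - I*√23/380 ≈ 1.3396 - 0.012621*I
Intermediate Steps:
a(B, r) = B*r² (a(B, r) = (B*r)*r = B*r²)
E(M, L) = √(31 + L)/4
N = -2123
-2844/N + E(z(8), a(-6, -3))/x(-217) = -2844/(-2123) + (√(31 - 6*(-3)²)/4)/(-95) = -2844*(-1/2123) + (√(31 - 6*9)/4)*(-1/95) = 2844/2123 + (√(31 - 54)/4)*(-1/95) = 2844/2123 + (√(-23)/4)*(-1/95) = 2844/2123 + ((I*√23)/4)*(-1/95) = 2844/2123 + (I*√23/4)*(-1/95) = 2844/2123 - I*√23/380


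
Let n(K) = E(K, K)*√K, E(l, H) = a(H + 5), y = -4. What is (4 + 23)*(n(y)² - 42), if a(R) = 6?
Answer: -5022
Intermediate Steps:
E(l, H) = 6
n(K) = 6*√K
(4 + 23)*(n(y)² - 42) = (4 + 23)*((6*√(-4))² - 42) = 27*((6*(2*I))² - 42) = 27*((12*I)² - 42) = 27*(-144 - 42) = 27*(-186) = -5022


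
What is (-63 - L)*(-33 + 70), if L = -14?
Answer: -1813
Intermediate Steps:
(-63 - L)*(-33 + 70) = (-63 - 1*(-14))*(-33 + 70) = (-63 + 14)*37 = -49*37 = -1813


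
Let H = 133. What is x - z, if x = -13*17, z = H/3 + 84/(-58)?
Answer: -22958/87 ≈ -263.89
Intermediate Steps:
z = 3731/87 (z = 133/3 + 84/(-58) = 133*(1/3) + 84*(-1/58) = 133/3 - 42/29 = 3731/87 ≈ 42.885)
x = -221
x - z = -221 - 1*3731/87 = -221 - 3731/87 = -22958/87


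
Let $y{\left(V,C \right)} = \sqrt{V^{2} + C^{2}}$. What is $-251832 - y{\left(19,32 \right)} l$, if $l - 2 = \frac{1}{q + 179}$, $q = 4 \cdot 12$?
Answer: $-251832 - \frac{455 \sqrt{1385}}{227} \approx -2.5191 \cdot 10^{5}$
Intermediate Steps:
$q = 48$
$y{\left(V,C \right)} = \sqrt{C^{2} + V^{2}}$
$l = \frac{455}{227}$ ($l = 2 + \frac{1}{48 + 179} = 2 + \frac{1}{227} = \frac{455}{227} \approx 2.0044$)
$-251832 - y{\left(19,32 \right)} l = -251832 - \sqrt{32^{2} + 19^{2}} \cdot \frac{455}{227} = -251832 - \sqrt{1024 + 361} \cdot \frac{455}{227} = -251832 - \sqrt{1385} \cdot \frac{455}{227} = -251832 - \frac{455 \sqrt{1385}}{227}$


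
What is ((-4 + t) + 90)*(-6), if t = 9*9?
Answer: -1002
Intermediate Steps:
t = 81
((-4 + t) + 90)*(-6) = ((-4 + 81) + 90)*(-6) = (77 + 90)*(-6) = 167*(-6) = -1002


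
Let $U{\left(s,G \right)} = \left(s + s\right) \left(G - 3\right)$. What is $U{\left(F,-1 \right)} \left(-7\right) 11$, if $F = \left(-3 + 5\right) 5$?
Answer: $6160$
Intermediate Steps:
$F = 10$ ($F = 2 \cdot 5 = 10$)
$U{\left(s,G \right)} = 2 s \left(-3 + G\right)$
$U{\left(F,-1 \right)} \left(-7\right) 11 = 2 \cdot 10 \left(-3 - 1\right) \left(-7\right) 11 = 2 \cdot 10 \left(-4\right) \left(-7\right) 11 = \left(-80\right) \left(-7\right) 11 = 560 \cdot 11 = 6160$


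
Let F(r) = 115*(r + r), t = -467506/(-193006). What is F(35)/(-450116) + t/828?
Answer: -134503782713/8991571680036 ≈ -0.014959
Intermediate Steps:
t = 233753/96503 (t = -467506*(-1/193006) = 233753/96503 ≈ 2.4222)
F(r) = 230*r (F(r) = 115*(2*r) = 230*r)
F(35)/(-450116) + t/828 = (230*35)/(-450116) + (233753/96503)/828 = 8050*(-1/450116) + (233753/96503)*(1/828) = -4025/225058 + 233753/79904484 = -134503782713/8991571680036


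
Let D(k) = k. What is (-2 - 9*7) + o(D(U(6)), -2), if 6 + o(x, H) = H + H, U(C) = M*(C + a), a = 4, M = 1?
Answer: -75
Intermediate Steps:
U(C) = 4 + C (U(C) = 1*(C + 4) = 1*(4 + C) = 4 + C)
o(x, H) = -6 + 2*H (o(x, H) = -6 + (H + H) = -6 + 2*H)
(-2 - 9*7) + o(D(U(6)), -2) = (-2 - 9*7) + (-6 + 2*(-2)) = (-2 - 63) + (-6 - 4) = -65 - 10 = -75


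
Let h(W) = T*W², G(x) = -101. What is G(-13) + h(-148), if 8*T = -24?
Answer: -65813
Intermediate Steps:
T = -3 (T = (⅛)*(-24) = -3)
h(W) = -3*W²
G(-13) + h(-148) = -101 - 3*(-148)² = -101 - 3*21904 = -101 - 65712 = -65813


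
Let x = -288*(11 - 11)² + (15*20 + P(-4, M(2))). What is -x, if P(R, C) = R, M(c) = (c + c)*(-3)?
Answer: -296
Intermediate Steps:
M(c) = -6*c (M(c) = (2*c)*(-3) = -6*c)
x = 296 (x = -288*(11 - 11)² + (15*20 - 4) = -288*0² + (300 - 4) = -288*0 + 296 = 0 + 296 = 296)
-x = -1*296 = -296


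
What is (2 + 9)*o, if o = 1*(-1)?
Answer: -11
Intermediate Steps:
o = -1
(2 + 9)*o = (2 + 9)*(-1) = 11*(-1) = -11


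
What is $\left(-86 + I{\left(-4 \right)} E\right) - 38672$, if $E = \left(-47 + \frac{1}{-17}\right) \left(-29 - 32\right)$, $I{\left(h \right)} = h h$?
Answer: $\frac{121914}{17} \approx 7171.4$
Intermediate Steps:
$I{\left(h \right)} = h^{2}$
$E = \frac{48800}{17}$ ($E = \left(-47 - \frac{1}{17}\right) \left(-61\right) = \left(- \frac{800}{17}\right) \left(-61\right) = \frac{48800}{17} \approx 2870.6$)
$\left(-86 + I{\left(-4 \right)} E\right) - 38672 = \left(-86 + \left(-4\right)^{2} \cdot \frac{48800}{17}\right) - 38672 = \left(-86 + 16 \cdot \frac{48800}{17}\right) - 38672 = \left(-86 + \frac{780800}{17}\right) - 38672 = \frac{779338}{17} - 38672 = \frac{121914}{17}$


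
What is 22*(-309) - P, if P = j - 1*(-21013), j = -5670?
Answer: -22141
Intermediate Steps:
P = 15343 (P = -5670 - 1*(-21013) = -5670 + 21013 = 15343)
22*(-309) - P = 22*(-309) - 1*15343 = -6798 - 15343 = -22141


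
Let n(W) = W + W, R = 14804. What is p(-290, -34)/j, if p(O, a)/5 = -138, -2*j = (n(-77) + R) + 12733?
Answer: 1380/27383 ≈ 0.050396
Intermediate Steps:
n(W) = 2*W
j = -27383/2 (j = -((2*(-77) + 14804) + 12733)/2 = -((-154 + 14804) + 12733)/2 = -(14650 + 12733)/2 = -1/2*27383 = -27383/2 ≈ -13692.)
p(O, a) = -690 (p(O, a) = 5*(-138) = -690)
p(-290, -34)/j = -690/(-27383/2) = -690*(-2/27383) = 1380/27383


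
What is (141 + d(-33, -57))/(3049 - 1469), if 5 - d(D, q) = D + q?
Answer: 59/395 ≈ 0.14937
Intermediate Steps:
d(D, q) = 5 - D - q (d(D, q) = 5 - (D + q) = 5 + (-D - q) = 5 - D - q)
(141 + d(-33, -57))/(3049 - 1469) = (141 + (5 - 1*(-33) - 1*(-57)))/(3049 - 1469) = (141 + (5 + 33 + 57))/1580 = (141 + 95)*(1/1580) = 236*(1/1580) = 59/395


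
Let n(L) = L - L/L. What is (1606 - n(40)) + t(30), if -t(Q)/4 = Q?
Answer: 1447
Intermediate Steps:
t(Q) = -4*Q
n(L) = -1 + L (n(L) = L - 1*1 = L - 1 = -1 + L)
(1606 - n(40)) + t(30) = (1606 - (-1 + 40)) - 4*30 = (1606 - 1*39) - 120 = (1606 - 39) - 120 = 1567 - 120 = 1447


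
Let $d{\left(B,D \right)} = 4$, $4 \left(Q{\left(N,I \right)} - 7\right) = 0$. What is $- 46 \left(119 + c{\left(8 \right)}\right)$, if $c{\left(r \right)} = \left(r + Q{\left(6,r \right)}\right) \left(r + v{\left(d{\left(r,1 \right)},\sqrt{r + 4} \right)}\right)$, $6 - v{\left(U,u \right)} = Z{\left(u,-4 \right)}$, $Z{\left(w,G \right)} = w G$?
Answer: $-15134 - 5520 \sqrt{3} \approx -24695.0$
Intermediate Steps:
$Z{\left(w,G \right)} = G w$
$Q{\left(N,I \right)} = 7$ ($Q{\left(N,I \right)} = 7 + \frac{1}{4} \cdot 0 = 7 + 0 = 7$)
$v{\left(U,u \right)} = 6 + 4 u$ ($v{\left(U,u \right)} = 6 - - 4 u = 6 + 4 u$)
$c{\left(r \right)} = \left(7 + r\right) \left(6 + r + 4 \sqrt{4 + r}\right)$ ($c{\left(r \right)} = \left(r + 7\right) \left(r + \left(6 + 4 \sqrt{r + 4}\right)\right) = \left(7 + r\right) \left(r + \left(6 + 4 \sqrt{4 + r}\right)\right) = \left(7 + r\right) \left(6 + r + 4 \sqrt{4 + r}\right)$)
$- 46 \left(119 + c{\left(8 \right)}\right) = - 46 \left(119 + \left(42 + 8^{2} + 13 \cdot 8 + 28 \sqrt{4 + 8} + 4 \cdot 8 \sqrt{4 + 8}\right)\right) = - 46 \left(119 + \left(42 + 64 + 104 + 28 \sqrt{12} + 4 \cdot 8 \sqrt{12}\right)\right) = - 46 \left(119 + \left(42 + 64 + 104 + 28 \cdot 2 \sqrt{3} + 4 \cdot 8 \cdot 2 \sqrt{3}\right)\right) = - 46 \left(119 + \left(42 + 64 + 104 + 56 \sqrt{3} + 64 \sqrt{3}\right)\right) = - 46 \left(119 + \left(210 + 120 \sqrt{3}\right)\right) = - 46 \left(329 + 120 \sqrt{3}\right) = -15134 - 5520 \sqrt{3}$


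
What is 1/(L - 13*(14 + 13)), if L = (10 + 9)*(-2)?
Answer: -1/389 ≈ -0.0025707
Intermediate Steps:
L = -38 (L = 19*(-2) = -38)
1/(L - 13*(14 + 13)) = 1/(-38 - 13*(14 + 13)) = 1/(-38 - 13*27) = 1/(-38 - 351) = 1/(-389) = -1/389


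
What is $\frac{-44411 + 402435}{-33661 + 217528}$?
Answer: $\frac{358024}{183867} \approx 1.9472$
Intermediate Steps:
$\frac{-44411 + 402435}{-33661 + 217528} = \frac{358024}{183867}$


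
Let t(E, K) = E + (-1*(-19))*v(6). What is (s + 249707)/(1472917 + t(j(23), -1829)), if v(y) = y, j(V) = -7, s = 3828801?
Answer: 145661/52608 ≈ 2.7688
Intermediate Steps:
t(E, K) = 114 + E (t(E, K) = E - 1*(-19)*6 = E + 19*6 = E + 114 = 114 + E)
(s + 249707)/(1472917 + t(j(23), -1829)) = (3828801 + 249707)/(1472917 + (114 - 7)) = 4078508/(1472917 + 107) = 4078508/1473024 = 4078508*(1/1473024) = 145661/52608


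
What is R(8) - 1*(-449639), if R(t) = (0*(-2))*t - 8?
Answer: 449631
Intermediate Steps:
R(t) = -8 (R(t) = 0*t - 8 = 0 - 8 = -8)
R(8) - 1*(-449639) = -8 - 1*(-449639) = -8 + 449639 = 449631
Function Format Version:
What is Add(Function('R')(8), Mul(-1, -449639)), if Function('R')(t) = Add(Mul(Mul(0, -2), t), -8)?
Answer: 449631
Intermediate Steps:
Function('R')(t) = -8 (Function('R')(t) = Add(Mul(0, t), -8) = Add(0, -8) = -8)
Add(Function('R')(8), Mul(-1, -449639)) = Add(-8, Mul(-1, -449639)) = Add(-8, 449639) = 449631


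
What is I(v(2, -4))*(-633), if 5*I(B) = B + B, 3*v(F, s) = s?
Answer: 1688/5 ≈ 337.60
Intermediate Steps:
v(F, s) = s/3
I(B) = 2*B/5 (I(B) = (B + B)/5 = (2*B)/5 = 2*B/5)
I(v(2, -4))*(-633) = (2*((1/3)*(-4))/5)*(-633) = ((2/5)*(-4/3))*(-633) = -8/15*(-633) = 1688/5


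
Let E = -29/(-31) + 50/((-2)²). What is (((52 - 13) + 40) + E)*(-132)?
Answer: -378246/31 ≈ -12201.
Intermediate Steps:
E = 833/62 (E = -29*(-1/31) + 50/4 = 29/31 + 50*(¼) = 29/31 + 25/2 = 833/62 ≈ 13.435)
(((52 - 13) + 40) + E)*(-132) = (((52 - 13) + 40) + 833/62)*(-132) = ((39 + 40) + 833/62)*(-132) = (79 + 833/62)*(-132) = (5731/62)*(-132) = -378246/31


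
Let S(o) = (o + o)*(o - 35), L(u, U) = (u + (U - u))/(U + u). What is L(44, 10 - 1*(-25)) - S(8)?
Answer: 34163/79 ≈ 432.44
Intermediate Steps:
L(u, U) = U/(U + u)
S(o) = 2*o*(-35 + o) (S(o) = (2*o)*(-35 + o) = 2*o*(-35 + o))
L(44, 10 - 1*(-25)) - S(8) = (10 - 1*(-25))/((10 - 1*(-25)) + 44) - 2*8*(-35 + 8) = (10 + 25)/((10 + 25) + 44) - 2*8*(-27) = 35/(35 + 44) - 1*(-432) = 35/79 + 432 = 34163/79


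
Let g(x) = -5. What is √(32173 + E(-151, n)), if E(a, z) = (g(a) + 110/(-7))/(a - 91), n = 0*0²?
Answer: √763016898/154 ≈ 179.37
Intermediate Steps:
n = 0 (n = 0*0 = 0)
E(a, z) = -145/(7*(-91 + a)) (E(a, z) = (-5 + 110/(-7))/(a - 91) = (-5 + 110*(-⅐))/(-91 + a) = (-5 - 110/7)/(-91 + a) = -145/(7*(-91 + a)))
√(32173 + E(-151, n)) = √(32173 - 145/(-637 + 7*(-151))) = √(32173 - 145/(-637 - 1057)) = √(32173 - 145/(-1694)) = √(32173 - 145*(-1/1694)) = √(32173 + 145/1694) = √(54501207/1694) = √763016898/154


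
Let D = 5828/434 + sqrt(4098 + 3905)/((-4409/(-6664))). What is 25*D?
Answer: 2350/7 + 166600*sqrt(8003)/4409 ≈ 3716.1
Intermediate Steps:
D = 94/7 + 6664*sqrt(8003)/4409 (D = 5828*(1/434) + sqrt(8003)/((-4409*(-1/6664))) = 94/7 + sqrt(8003)/(4409/6664) = 94/7 + sqrt(8003)*(6664/4409) = 94/7 + 6664*sqrt(8003)/4409 ≈ 148.64)
25*D = 25*(94/7 + 6664*sqrt(8003)/4409) = 2350/7 + 166600*sqrt(8003)/4409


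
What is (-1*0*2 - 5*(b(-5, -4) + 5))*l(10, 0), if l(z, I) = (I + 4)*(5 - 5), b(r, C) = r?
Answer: 0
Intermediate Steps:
l(z, I) = 0 (l(z, I) = (4 + I)*0 = 0)
(-1*0*2 - 5*(b(-5, -4) + 5))*l(10, 0) = (-1*0*2 - 5*(-5 + 5))*0 = (0*2 - 5*0)*0 = (0 + 0)*0 = 0*0 = 0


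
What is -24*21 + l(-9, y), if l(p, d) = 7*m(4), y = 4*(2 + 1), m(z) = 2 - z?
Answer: -518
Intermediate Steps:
y = 12 (y = 4*3 = 12)
l(p, d) = -14 (l(p, d) = 7*(2 - 1*4) = 7*(2 - 4) = 7*(-2) = -14)
-24*21 + l(-9, y) = -24*21 - 14 = -504 - 14 = -518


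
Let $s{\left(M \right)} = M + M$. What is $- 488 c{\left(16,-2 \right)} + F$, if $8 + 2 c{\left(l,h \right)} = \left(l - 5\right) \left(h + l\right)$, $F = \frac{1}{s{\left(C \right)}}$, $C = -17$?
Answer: $- \frac{1211217}{34} \approx -35624.0$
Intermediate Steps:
$s{\left(M \right)} = 2 M$
$F = - \frac{1}{34}$ ($F = \frac{1}{2 \left(-17\right)} = \frac{1}{-34} = - \frac{1}{34} \approx -0.029412$)
$c{\left(l,h \right)} = -4 + \frac{\left(-5 + l\right) \left(h + l\right)}{2}$ ($c{\left(l,h \right)} = -4 + \frac{\left(l - 5\right) \left(h + l\right)}{2} = -4 + \frac{\left(-5 + l\right) \left(h + l\right)}{2}$)
$- 488 c{\left(16,-2 \right)} + F = - 488 \left(-4 + \frac{16^{2}}{2} - -5 - 40 + \frac{1}{2} \left(-2\right) 16\right) - \frac{1}{34} = - 488 \left(-4 + \frac{1}{2} \cdot 256 + 5 - 40 - 16\right) - \frac{1}{34} = - 488 \left(-4 + 128 + 5 - 40 - 16\right) - \frac{1}{34} = \left(-488\right) 73 - \frac{1}{34} = -35624 - \frac{1}{34} = - \frac{1211217}{34}$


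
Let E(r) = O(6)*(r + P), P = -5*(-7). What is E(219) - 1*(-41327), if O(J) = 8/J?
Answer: 124997/3 ≈ 41666.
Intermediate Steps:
P = 35
E(r) = 140/3 + 4*r/3 (E(r) = (8/6)*(r + 35) = (8*(1/6))*(35 + r) = 4*(35 + r)/3 = 140/3 + 4*r/3)
E(219) - 1*(-41327) = (140/3 + (4/3)*219) - 1*(-41327) = (140/3 + 292) + 41327 = 1016/3 + 41327 = 124997/3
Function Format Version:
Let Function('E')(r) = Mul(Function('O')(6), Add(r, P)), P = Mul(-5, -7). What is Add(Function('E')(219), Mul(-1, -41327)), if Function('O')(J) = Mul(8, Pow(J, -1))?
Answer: Rational(124997, 3) ≈ 41666.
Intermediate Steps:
P = 35
Function('E')(r) = Add(Rational(140, 3), Mul(Rational(4, 3), r)) (Function('E')(r) = Mul(Mul(8, Pow(6, -1)), Add(r, 35)) = Mul(Mul(8, Rational(1, 6)), Add(35, r)) = Mul(Rational(4, 3), Add(35, r)) = Add(Rational(140, 3), Mul(Rational(4, 3), r)))
Add(Function('E')(219), Mul(-1, -41327)) = Add(Add(Rational(140, 3), Mul(Rational(4, 3), 219)), Mul(-1, -41327)) = Add(Add(Rational(140, 3), 292), 41327) = Add(Rational(1016, 3), 41327) = Rational(124997, 3)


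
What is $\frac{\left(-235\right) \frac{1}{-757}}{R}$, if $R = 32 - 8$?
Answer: $\frac{235}{18168} \approx 0.012935$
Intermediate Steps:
$R = 24$ ($R = 32 - 8 = 24$)
$\frac{\left(-235\right) \frac{1}{-757}}{R} = \frac{\left(-235\right) \frac{1}{-757}}{24} = \frac{\left(-235\right) \left(- \frac{1}{757}\right)}{24} = \frac{1}{24} \cdot \frac{235}{757} = \frac{235}{18168}$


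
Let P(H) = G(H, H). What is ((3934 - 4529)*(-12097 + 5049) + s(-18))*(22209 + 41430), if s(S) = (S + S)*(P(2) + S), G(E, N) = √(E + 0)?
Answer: 266915202912 - 2291004*√2 ≈ 2.6691e+11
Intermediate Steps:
G(E, N) = √E
P(H) = √H
s(S) = 2*S*(S + √2) (s(S) = (S + S)*(√2 + S) = (2*S)*(S + √2) = 2*S*(S + √2))
((3934 - 4529)*(-12097 + 5049) + s(-18))*(22209 + 41430) = ((3934 - 4529)*(-12097 + 5049) + 2*(-18)*(-18 + √2))*(22209 + 41430) = (-595*(-7048) + (648 - 36*√2))*63639 = (4193560 + (648 - 36*√2))*63639 = (4194208 - 36*√2)*63639 = 266915202912 - 2291004*√2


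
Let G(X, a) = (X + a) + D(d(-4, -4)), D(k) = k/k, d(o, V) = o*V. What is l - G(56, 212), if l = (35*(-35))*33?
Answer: -40694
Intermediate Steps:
d(o, V) = V*o
D(k) = 1
l = -40425 (l = -1225*33 = -40425)
G(X, a) = 1 + X + a (G(X, a) = (X + a) + 1 = 1 + X + a)
l - G(56, 212) = -40425 - (1 + 56 + 212) = -40425 - 1*269 = -40425 - 269 = -40694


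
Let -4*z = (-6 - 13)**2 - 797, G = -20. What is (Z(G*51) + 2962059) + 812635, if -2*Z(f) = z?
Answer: 7549279/2 ≈ 3.7746e+6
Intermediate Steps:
z = 109 (z = -((-6 - 13)**2 - 797)/4 = -((-19)**2 - 797)/4 = -(361 - 797)/4 = -1/4*(-436) = 109)
Z(f) = -109/2 (Z(f) = -1/2*109 = -109/2)
(Z(G*51) + 2962059) + 812635 = (-109/2 + 2962059) + 812635 = 5924009/2 + 812635 = 7549279/2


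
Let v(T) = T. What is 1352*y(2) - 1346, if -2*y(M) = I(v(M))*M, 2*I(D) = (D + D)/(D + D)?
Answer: -2022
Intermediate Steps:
I(D) = 1/2 (I(D) = ((D + D)/(D + D))/2 = ((2*D)/((2*D)))/2 = ((2*D)*(1/(2*D)))/2 = (1/2)*1 = 1/2)
y(M) = -M/4
1352*y(2) - 1346 = 1352*(-1/4*2) - 1346 = 1352*(-1/2) - 1346 = -676 - 1346 = -2022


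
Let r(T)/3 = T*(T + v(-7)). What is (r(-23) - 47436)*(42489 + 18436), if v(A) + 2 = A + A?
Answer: -2726089125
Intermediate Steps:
v(A) = -2 + 2*A (v(A) = -2 + (A + A) = -2 + 2*A)
r(T) = 3*T*(-16 + T) (r(T) = 3*(T*(T + (-2 + 2*(-7)))) = 3*(T*(T + (-2 - 14))) = 3*(T*(T - 16)) = 3*(T*(-16 + T)) = 3*T*(-16 + T))
(r(-23) - 47436)*(42489 + 18436) = (3*(-23)*(-16 - 23) - 47436)*(42489 + 18436) = (3*(-23)*(-39) - 47436)*60925 = (2691 - 47436)*60925 = -44745*60925 = -2726089125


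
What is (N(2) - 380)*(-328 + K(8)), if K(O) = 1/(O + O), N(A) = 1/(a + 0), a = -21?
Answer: 13958769/112 ≈ 1.2463e+5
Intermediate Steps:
N(A) = -1/21 (N(A) = 1/(-21 + 0) = 1/(-21) = -1/21)
K(O) = 1/(2*O)
(N(2) - 380)*(-328 + K(8)) = (-1/21 - 380)*(-328 + (½)/8) = -7981*(-328 + (½)*(⅛))/21 = -7981*(-328 + 1/16)/21 = -7981/21*(-5247/16) = 13958769/112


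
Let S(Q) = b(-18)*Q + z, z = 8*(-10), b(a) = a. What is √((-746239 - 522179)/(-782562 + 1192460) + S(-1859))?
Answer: √1402050638706241/204949 ≈ 182.70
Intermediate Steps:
z = -80
S(Q) = -80 - 18*Q (S(Q) = -18*Q - 80 = -80 - 18*Q)
√((-746239 - 522179)/(-782562 + 1192460) + S(-1859)) = √((-746239 - 522179)/(-782562 + 1192460) + (-80 - 18*(-1859))) = √(-1268418/409898 + (-80 + 33462)) = √(-1268418*1/409898 + 33382) = √(-634209/204949 + 33382) = √(6840973309/204949) = √1402050638706241/204949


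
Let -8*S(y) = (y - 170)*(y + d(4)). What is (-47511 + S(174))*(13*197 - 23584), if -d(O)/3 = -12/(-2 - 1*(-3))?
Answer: 1001031168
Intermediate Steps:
d(O) = 36 (d(O) = -(-36)/(-2 - 1*(-3)) = -(-36)/(-2 + 3) = -(-36)/1 = -(-36) = -3*(-12) = 36)
S(y) = -(-170 + y)*(36 + y)/8 (S(y) = -(y - 170)*(y + 36)/8 = -(-170 + y)*(36 + y)/8)
(-47511 + S(174))*(13*197 - 23584) = (-47511 + (765 - 1/8*174**2 + (67/4)*174))*(13*197 - 23584) = (-47511 + (765 - 1/8*30276 + 5829/2))*(2561 - 23584) = (-47511 + (765 - 7569/2 + 5829/2))*(-21023) = (-47511 - 105)*(-21023) = -47616*(-21023) = 1001031168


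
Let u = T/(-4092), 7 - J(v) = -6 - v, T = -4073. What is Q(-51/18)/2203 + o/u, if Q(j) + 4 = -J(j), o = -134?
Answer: -7248145709/53836914 ≈ -134.63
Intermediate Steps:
J(v) = 13 + v (J(v) = 7 - (-6 - v) = 7 + (6 + v) = 13 + v)
Q(j) = -17 - j (Q(j) = -4 - (13 + j) = -4 + (-13 - j) = -17 - j)
u = 4073/4092 (u = -4073/(-4092) = -4073*(-1/4092) = 4073/4092 ≈ 0.99536)
Q(-51/18)/2203 + o/u = (-17 - (-51)/18)/2203 - 134/4073/4092 = (-17 - (-51)/18)*(1/2203) - 134*4092/4073 = (-17 - 1*(-17/6))*(1/2203) - 548328/4073 = (-17 + 17/6)*(1/2203) - 548328/4073 = -85/6*1/2203 - 548328/4073 = -85/13218 - 548328/4073 = -7248145709/53836914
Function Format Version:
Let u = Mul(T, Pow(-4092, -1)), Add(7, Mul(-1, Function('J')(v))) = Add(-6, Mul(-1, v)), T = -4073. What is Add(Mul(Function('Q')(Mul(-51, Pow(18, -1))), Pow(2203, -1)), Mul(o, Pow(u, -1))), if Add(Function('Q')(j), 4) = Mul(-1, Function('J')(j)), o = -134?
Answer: Rational(-7248145709, 53836914) ≈ -134.63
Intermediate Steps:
Function('J')(v) = Add(13, v) (Function('J')(v) = Add(7, Mul(-1, Add(-6, Mul(-1, v)))) = Add(7, Add(6, v)) = Add(13, v))
Function('Q')(j) = Add(-17, Mul(-1, j)) (Function('Q')(j) = Add(-4, Mul(-1, Add(13, j))) = Add(-4, Add(-13, Mul(-1, j))) = Add(-17, Mul(-1, j)))
u = Rational(4073, 4092) (u = Mul(-4073, Pow(-4092, -1)) = Mul(-4073, Rational(-1, 4092)) = Rational(4073, 4092) ≈ 0.99536)
Add(Mul(Function('Q')(Mul(-51, Pow(18, -1))), Pow(2203, -1)), Mul(o, Pow(u, -1))) = Add(Mul(Add(-17, Mul(-1, Mul(-51, Pow(18, -1)))), Pow(2203, -1)), Mul(-134, Pow(Rational(4073, 4092), -1))) = Add(Mul(Add(-17, Mul(-1, Mul(-51, Rational(1, 18)))), Rational(1, 2203)), Mul(-134, Rational(4092, 4073))) = Add(Mul(Add(-17, Mul(-1, Rational(-17, 6))), Rational(1, 2203)), Rational(-548328, 4073)) = Add(Mul(Add(-17, Rational(17, 6)), Rational(1, 2203)), Rational(-548328, 4073)) = Add(Mul(Rational(-85, 6), Rational(1, 2203)), Rational(-548328, 4073)) = Add(Rational(-85, 13218), Rational(-548328, 4073)) = Rational(-7248145709, 53836914)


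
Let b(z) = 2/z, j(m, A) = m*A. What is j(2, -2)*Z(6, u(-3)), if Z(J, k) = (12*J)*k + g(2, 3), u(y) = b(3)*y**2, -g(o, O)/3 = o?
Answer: -1704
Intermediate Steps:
j(m, A) = A*m
g(o, O) = -3*o
u(y) = 2*y**2/3 (u(y) = (2/3)*y**2 = (2*(1/3))*y**2 = 2*y**2/3)
Z(J, k) = -6 + 12*J*k (Z(J, k) = (12*J)*k - 3*2 = 12*J*k - 6 = -6 + 12*J*k)
j(2, -2)*Z(6, u(-3)) = (-2*2)*(-6 + 12*6*((2/3)*(-3)**2)) = -4*(-6 + 12*6*((2/3)*9)) = -4*(-6 + 12*6*6) = -4*(-6 + 432) = -4*426 = -1704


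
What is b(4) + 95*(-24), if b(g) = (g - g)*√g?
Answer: -2280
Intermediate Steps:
b(g) = 0 (b(g) = 0*√g = 0)
b(4) + 95*(-24) = 0 + 95*(-24) = 0 - 2280 = -2280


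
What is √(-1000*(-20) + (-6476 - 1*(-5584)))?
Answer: 2*√4777 ≈ 138.23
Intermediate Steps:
√(-1000*(-20) + (-6476 - 1*(-5584))) = √(20000 + (-6476 + 5584)) = √(20000 - 892) = √19108 = 2*√4777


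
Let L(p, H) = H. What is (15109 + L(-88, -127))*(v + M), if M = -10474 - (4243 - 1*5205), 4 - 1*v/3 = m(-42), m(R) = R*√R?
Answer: -142329000 + 1887732*I*√42 ≈ -1.4233e+8 + 1.2234e+7*I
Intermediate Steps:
m(R) = R^(3/2)
v = 12 + 126*I*√42 (v = 12 - (-126)*I*√42 = 12 + 126*I*√42 ≈ 12.0 + 816.57*I)
M = -9512 (M = -10474 - (4243 - 5205) = -10474 - 1*(-962) = -10474 + 962 = -9512)
(15109 + L(-88, -127))*(v + M) = (15109 - 127)*((12 + 126*I*√42) - 9512) = 14982*(-9500 + 126*I*√42) = -142329000 + 1887732*I*√42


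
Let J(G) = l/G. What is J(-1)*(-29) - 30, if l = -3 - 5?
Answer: -262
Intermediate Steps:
l = -8
J(G) = -8/G
J(-1)*(-29) - 30 = -8/(-1)*(-29) - 30 = -8*(-1)*(-29) - 30 = 8*(-29) - 30 = -232 - 30 = -262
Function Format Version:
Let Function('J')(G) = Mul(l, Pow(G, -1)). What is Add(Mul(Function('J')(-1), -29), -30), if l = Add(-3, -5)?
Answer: -262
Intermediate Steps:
l = -8
Function('J')(G) = Mul(-8, Pow(G, -1))
Add(Mul(Function('J')(-1), -29), -30) = Add(Mul(Mul(-8, Pow(-1, -1)), -29), -30) = Add(Mul(Mul(-8, -1), -29), -30) = Add(Mul(8, -29), -30) = Add(-232, -30) = -262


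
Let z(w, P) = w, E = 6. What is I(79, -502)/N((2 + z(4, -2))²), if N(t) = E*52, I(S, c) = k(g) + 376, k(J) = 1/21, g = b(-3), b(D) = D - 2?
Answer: 7897/6552 ≈ 1.2053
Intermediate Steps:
b(D) = -2 + D
g = -5 (g = -2 - 3 = -5)
k(J) = 1/21
I(S, c) = 7897/21 (I(S, c) = 1/21 + 376 = 7897/21)
N(t) = 312 (N(t) = 6*52 = 312)
I(79, -502)/N((2 + z(4, -2))²) = (7897/21)/312 = (7897/21)*(1/312) = 7897/6552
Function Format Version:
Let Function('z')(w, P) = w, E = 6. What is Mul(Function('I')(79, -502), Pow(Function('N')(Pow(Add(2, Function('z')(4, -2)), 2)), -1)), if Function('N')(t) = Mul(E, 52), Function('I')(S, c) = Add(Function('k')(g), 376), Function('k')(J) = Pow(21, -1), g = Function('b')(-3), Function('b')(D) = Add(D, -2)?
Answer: Rational(7897, 6552) ≈ 1.2053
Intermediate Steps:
Function('b')(D) = Add(-2, D)
g = -5 (g = Add(-2, -3) = -5)
Function('k')(J) = Rational(1, 21)
Function('I')(S, c) = Rational(7897, 21) (Function('I')(S, c) = Add(Rational(1, 21), 376) = Rational(7897, 21))
Function('N')(t) = 312 (Function('N')(t) = Mul(6, 52) = 312)
Mul(Function('I')(79, -502), Pow(Function('N')(Pow(Add(2, Function('z')(4, -2)), 2)), -1)) = Mul(Rational(7897, 21), Pow(312, -1)) = Mul(Rational(7897, 21), Rational(1, 312)) = Rational(7897, 6552)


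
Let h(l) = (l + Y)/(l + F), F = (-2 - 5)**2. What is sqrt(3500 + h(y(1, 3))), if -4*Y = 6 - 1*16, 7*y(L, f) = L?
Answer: sqrt(103545591)/172 ≈ 59.161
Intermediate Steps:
F = 49 (F = (-7)**2 = 49)
y(L, f) = L/7
Y = 5/2 (Y = -(6 - 1*16)/4 = -(6 - 16)/4 = -1/4*(-10) = 5/2 ≈ 2.5000)
h(l) = (5/2 + l)/(49 + l) (h(l) = (l + 5/2)/(l + 49) = (5/2 + l)/(49 + l))
sqrt(3500 + h(y(1, 3))) = sqrt(3500 + (5/2 + (1/7)*1)/(49 + (1/7)*1)) = sqrt(3500 + (5/2 + 1/7)/(49 + 1/7)) = sqrt(3500 + (37/14)/(344/7)) = sqrt(3500 + (7/344)*(37/14)) = sqrt(3500 + 37/688) = sqrt(2408037/688) = sqrt(103545591)/172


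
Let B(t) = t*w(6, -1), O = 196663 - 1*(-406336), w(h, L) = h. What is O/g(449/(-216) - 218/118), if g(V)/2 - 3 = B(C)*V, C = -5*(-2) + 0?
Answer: -320192469/246989 ≈ -1296.4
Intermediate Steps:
C = 10 (C = 10 + 0 = 10)
O = 602999 (O = 196663 + 406336 = 602999)
B(t) = 6*t (B(t) = t*6 = 6*t)
g(V) = 6 + 120*V (g(V) = 6 + 2*((6*10)*V) = 6 + 2*(60*V) = 6 + 120*V)
O/g(449/(-216) - 218/118) = 602999/(6 + 120*(449/(-216) - 218/118)) = 602999/(6 + 120*(449*(-1/216) - 218*1/118)) = 602999/(6 + 120*(-449/216 - 109/59)) = 602999/(6 + 120*(-50035/12744)) = 602999/(6 - 250175/531) = 602999/(-246989/531) = 602999*(-531/246989) = -320192469/246989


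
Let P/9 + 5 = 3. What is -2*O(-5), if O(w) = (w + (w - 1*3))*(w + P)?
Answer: -598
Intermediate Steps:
P = -18 (P = -45 + 9*3 = -45 + 27 = -18)
O(w) = (-18 + w)*(-3 + 2*w) (O(w) = (w + (w - 1*3))*(w - 18) = (w + (w - 3))*(-18 + w) = (w + (-3 + w))*(-18 + w) = (-3 + 2*w)*(-18 + w) = (-18 + w)*(-3 + 2*w))
-2*O(-5) = -2*(54 - 39*(-5) + 2*(-5)²) = -2*(54 + 195 + 2*25) = -2*(54 + 195 + 50) = -2*299 = -598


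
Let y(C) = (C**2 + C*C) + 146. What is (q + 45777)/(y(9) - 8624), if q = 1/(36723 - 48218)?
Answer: -263103307/47796210 ≈ -5.5047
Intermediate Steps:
q = -1/11495 (q = 1/(-11495) = -1/11495 ≈ -8.6994e-5)
y(C) = 146 + 2*C**2 (y(C) = (C**2 + C**2) + 146 = 2*C**2 + 146 = 146 + 2*C**2)
(q + 45777)/(y(9) - 8624) = (-1/11495 + 45777)/((146 + 2*9**2) - 8624) = 526206614/(11495*((146 + 2*81) - 8624)) = 526206614/(11495*((146 + 162) - 8624)) = 526206614/(11495*(308 - 8624)) = (526206614/11495)/(-8316) = (526206614/11495)*(-1/8316) = -263103307/47796210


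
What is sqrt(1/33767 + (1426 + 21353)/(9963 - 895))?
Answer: sqrt(58881145495974629)/153099578 ≈ 1.5849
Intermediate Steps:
sqrt(1/33767 + (1426 + 21353)/(9963 - 895)) = sqrt(1/33767 + 22779/9068) = sqrt(769187561/306199156) = sqrt(58881145495974629)/153099578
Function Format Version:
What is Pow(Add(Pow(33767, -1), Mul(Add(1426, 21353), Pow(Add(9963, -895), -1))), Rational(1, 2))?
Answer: Mul(Rational(1, 153099578), Pow(58881145495974629, Rational(1, 2))) ≈ 1.5849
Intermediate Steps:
Pow(Add(Pow(33767, -1), Mul(Add(1426, 21353), Pow(Add(9963, -895), -1))), Rational(1, 2)) = Pow(Add(Rational(1, 33767), Mul(22779, Pow(9068, -1))), Rational(1, 2)) = Pow(Add(Rational(1, 33767), Mul(22779, Rational(1, 9068))), Rational(1, 2)) = Pow(Add(Rational(1, 33767), Rational(22779, 9068)), Rational(1, 2)) = Pow(Rational(769187561, 306199156), Rational(1, 2)) = Mul(Rational(1, 153099578), Pow(58881145495974629, Rational(1, 2)))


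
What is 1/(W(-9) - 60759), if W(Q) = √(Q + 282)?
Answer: -20253/1230551936 - √273/3691655808 ≈ -1.6463e-5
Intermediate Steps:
W(Q) = √(282 + Q)
1/(W(-9) - 60759) = 1/(√(282 - 9) - 60759) = 1/(√273 - 60759) = 1/(-60759 + √273)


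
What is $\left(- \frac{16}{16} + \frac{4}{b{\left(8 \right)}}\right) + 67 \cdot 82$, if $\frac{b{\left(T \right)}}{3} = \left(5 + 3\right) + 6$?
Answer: $\frac{115355}{21} \approx 5493.1$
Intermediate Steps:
$b{\left(T \right)} = 42$ ($b{\left(T \right)} = 3 \left(\left(5 + 3\right) + 6\right) = 3 \left(8 + 6\right) = 3 \cdot 14 = 42$)
$\left(- \frac{16}{16} + \frac{4}{b{\left(8 \right)}}\right) + 67 \cdot 82 = \left(- \frac{16}{16} + \frac{4}{42}\right) + 67 \cdot 82 = \left(\left(-16\right) \frac{1}{16} + 4 \cdot \frac{1}{42}\right) + 5494 = \left(-1 + \frac{2}{21}\right) + 5494 = - \frac{19}{21} + 5494 = \frac{115355}{21}$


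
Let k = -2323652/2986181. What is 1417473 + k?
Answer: 4232828616961/2986181 ≈ 1.4175e+6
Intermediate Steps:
k = -2323652/2986181 ≈ -0.77814
1417473 + k = 1417473 - 2323652/2986181 = 4232828616961/2986181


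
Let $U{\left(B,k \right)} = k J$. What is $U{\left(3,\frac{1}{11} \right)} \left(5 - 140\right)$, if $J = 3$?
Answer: $- \frac{405}{11} \approx -36.818$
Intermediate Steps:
$U{\left(B,k \right)} = 3 k$ ($U{\left(B,k \right)} = k 3 = 3 k$)
$U{\left(3,\frac{1}{11} \right)} \left(5 - 140\right) = \frac{3}{11} \left(5 - 140\right) = 3 \cdot \frac{1}{11} \left(-135\right) = \frac{3}{11} \left(-135\right) = - \frac{405}{11}$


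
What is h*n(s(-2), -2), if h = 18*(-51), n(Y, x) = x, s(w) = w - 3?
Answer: 1836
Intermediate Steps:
s(w) = -3 + w
h = -918
h*n(s(-2), -2) = -918*(-2) = 1836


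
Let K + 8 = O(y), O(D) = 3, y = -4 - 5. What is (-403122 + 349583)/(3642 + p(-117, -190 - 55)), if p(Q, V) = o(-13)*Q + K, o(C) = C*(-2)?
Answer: -53539/595 ≈ -89.981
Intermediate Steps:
y = -9
o(C) = -2*C
K = -5 (K = -8 + 3 = -5)
p(Q, V) = -5 + 26*Q (p(Q, V) = (-2*(-13))*Q - 5 = 26*Q - 5 = -5 + 26*Q)
(-403122 + 349583)/(3642 + p(-117, -190 - 55)) = (-403122 + 349583)/(3642 + (-5 + 26*(-117))) = -53539/(3642 + (-5 - 3042)) = -53539/(3642 - 3047) = -53539/595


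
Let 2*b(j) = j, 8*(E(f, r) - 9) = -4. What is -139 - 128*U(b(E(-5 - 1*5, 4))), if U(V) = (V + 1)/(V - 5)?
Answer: 757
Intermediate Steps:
E(f, r) = 17/2 (E(f, r) = 9 + (1/8)*(-4) = 9 - 1/2 = 17/2)
b(j) = j/2
U(V) = (1 + V)/(-5 + V)
-139 - 128*U(b(E(-5 - 1*5, 4))) = -139 - 128*(1 + (1/2)*(17/2))/(-5 + (1/2)*(17/2)) = -139 - 128*(1 + 17/4)/(-5 + 17/4) = -139 - 128*21/((-3/4)*4) = -139 - (-512)*21/(3*4) = -139 - 128*(-7) = -139 + 896 = 757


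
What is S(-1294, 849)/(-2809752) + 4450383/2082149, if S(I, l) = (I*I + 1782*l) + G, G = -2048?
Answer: 2936095416211/2925161158524 ≈ 1.0037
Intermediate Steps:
S(I, l) = -2048 + I² + 1782*l (S(I, l) = (I*I + 1782*l) - 2048 = (I² + 1782*l) - 2048 = -2048 + I² + 1782*l)
S(-1294, 849)/(-2809752) + 4450383/2082149 = (-2048 + (-1294)² + 1782*849)/(-2809752) + 4450383/2082149 = (-2048 + 1674436 + 1512918)*(-1/2809752) + 4450383*(1/2082149) = 3185306*(-1/2809752) + 4450383/2082149 = -1592653/1404876 + 4450383/2082149 = 2936095416211/2925161158524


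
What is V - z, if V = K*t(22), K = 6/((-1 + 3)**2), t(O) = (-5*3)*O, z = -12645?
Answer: 12150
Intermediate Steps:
t(O) = -15*O
K = 3/2 (K = 6/(2**2) = 6/4 = 6*(1/4) = 3/2 ≈ 1.5000)
V = -495 (V = 3*(-15*22)/2 = (3/2)*(-330) = -495)
V - z = -495 - 1*(-12645) = -495 + 12645 = 12150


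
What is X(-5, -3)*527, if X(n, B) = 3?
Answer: 1581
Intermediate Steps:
X(-5, -3)*527 = 3*527 = 1581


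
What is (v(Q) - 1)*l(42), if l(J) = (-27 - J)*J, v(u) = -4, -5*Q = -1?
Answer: 14490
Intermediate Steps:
Q = ⅕ (Q = -⅕*(-1) = ⅕ ≈ 0.20000)
l(J) = J*(-27 - J)
(v(Q) - 1)*l(42) = (-4 - 1)*(-1*42*(27 + 42)) = -(-5)*42*69 = -5*(-2898) = 14490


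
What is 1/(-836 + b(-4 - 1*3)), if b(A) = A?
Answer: -1/843 ≈ -0.0011862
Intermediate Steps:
1/(-836 + b(-4 - 1*3)) = 1/(-836 + (-4 - 1*3)) = 1/(-836 + (-4 - 3)) = 1/(-836 - 7) = 1/(-843) = -1/843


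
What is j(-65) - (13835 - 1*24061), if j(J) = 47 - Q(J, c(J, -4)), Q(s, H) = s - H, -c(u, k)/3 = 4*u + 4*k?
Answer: 11166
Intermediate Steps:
c(u, k) = -12*k - 12*u (c(u, k) = -3*(4*u + 4*k) = -3*(4*k + 4*u) = -12*k - 12*u)
j(J) = 95 - 13*J (j(J) = 47 - (J - (-12*(-4) - 12*J)) = 47 - (J - (48 - 12*J)) = 47 - (J + (-48 + 12*J)) = 47 - (-48 + 13*J) = 47 + (48 - 13*J) = 95 - 13*J)
j(-65) - (13835 - 1*24061) = (95 - 13*(-65)) - (13835 - 1*24061) = (95 + 845) - (13835 - 24061) = 940 - 1*(-10226) = 940 + 10226 = 11166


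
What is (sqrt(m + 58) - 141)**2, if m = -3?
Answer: (141 - sqrt(55))**2 ≈ 17845.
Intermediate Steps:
(sqrt(m + 58) - 141)**2 = (sqrt(-3 + 58) - 141)**2 = (sqrt(55) - 141)**2 = (-141 + sqrt(55))**2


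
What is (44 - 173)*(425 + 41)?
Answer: -60114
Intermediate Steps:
(44 - 173)*(425 + 41) = -129*466 = -60114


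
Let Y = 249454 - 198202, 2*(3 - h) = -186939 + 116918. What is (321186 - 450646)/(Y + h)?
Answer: -258920/172531 ≈ -1.5007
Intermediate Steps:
h = 70027/2 (h = 3 - (-186939 + 116918)/2 = 3 - 1/2*(-70021) = 3 + 70021/2 = 70027/2 ≈ 35014.)
Y = 51252
(321186 - 450646)/(Y + h) = (321186 - 450646)/(51252 + 70027/2) = -129460/172531/2 = -129460*2/172531 = -258920/172531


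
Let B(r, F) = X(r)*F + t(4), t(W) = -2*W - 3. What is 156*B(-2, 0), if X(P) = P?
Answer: -1716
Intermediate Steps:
t(W) = -3 - 2*W
B(r, F) = -11 + F*r (B(r, F) = r*F + (-3 - 2*4) = F*r + (-3 - 8) = F*r - 11 = -11 + F*r)
156*B(-2, 0) = 156*(-11 + 0*(-2)) = 156*(-11 + 0) = 156*(-11) = -1716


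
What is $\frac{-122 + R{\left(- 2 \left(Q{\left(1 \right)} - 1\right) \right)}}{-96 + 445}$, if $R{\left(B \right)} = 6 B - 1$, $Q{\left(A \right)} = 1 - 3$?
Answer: $- \frac{87}{349} \approx -0.24928$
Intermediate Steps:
$Q{\left(A \right)} = -2$
$R{\left(B \right)} = -1 + 6 B$
$\frac{-122 + R{\left(- 2 \left(Q{\left(1 \right)} - 1\right) \right)}}{-96 + 445} = \frac{-122 - \left(1 - 6 \left(- 2 \left(-2 - 1\right)\right)\right)}{-96 + 445} = \frac{-122 - \left(1 - 6 \left(\left(-2\right) \left(-3\right)\right)\right)}{349} = \left(-122 + \left(-1 + 6 \cdot 6\right)\right) \frac{1}{349} = \left(-122 + \left(-1 + 36\right)\right) \frac{1}{349} = \left(-122 + 35\right) \frac{1}{349} = \left(-87\right) \frac{1}{349} = - \frac{87}{349}$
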